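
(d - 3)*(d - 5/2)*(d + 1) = d^3 - 9*d^2/2 + 2*d + 15/2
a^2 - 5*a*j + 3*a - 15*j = (a + 3)*(a - 5*j)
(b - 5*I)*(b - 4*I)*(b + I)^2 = b^4 - 7*I*b^3 - 3*b^2 - 31*I*b + 20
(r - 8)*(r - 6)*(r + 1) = r^3 - 13*r^2 + 34*r + 48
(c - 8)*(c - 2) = c^2 - 10*c + 16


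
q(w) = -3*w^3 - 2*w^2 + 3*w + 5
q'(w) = -9*w^2 - 4*w + 3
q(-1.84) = 11.40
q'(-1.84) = -20.11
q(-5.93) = 542.46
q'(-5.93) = -289.76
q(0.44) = 5.68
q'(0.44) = -0.50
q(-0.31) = 3.97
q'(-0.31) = 3.38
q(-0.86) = 2.85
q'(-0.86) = -0.22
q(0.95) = 3.47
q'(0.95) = -8.92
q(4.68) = -332.27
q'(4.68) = -212.84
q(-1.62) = 7.65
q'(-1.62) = -14.14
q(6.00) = -697.00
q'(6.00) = -345.00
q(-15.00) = 9635.00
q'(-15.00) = -1962.00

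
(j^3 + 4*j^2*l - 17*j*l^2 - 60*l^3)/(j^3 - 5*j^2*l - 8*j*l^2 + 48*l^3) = (j + 5*l)/(j - 4*l)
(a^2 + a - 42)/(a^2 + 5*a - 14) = (a - 6)/(a - 2)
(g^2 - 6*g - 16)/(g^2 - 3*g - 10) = (g - 8)/(g - 5)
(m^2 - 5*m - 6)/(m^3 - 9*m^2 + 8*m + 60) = (m + 1)/(m^2 - 3*m - 10)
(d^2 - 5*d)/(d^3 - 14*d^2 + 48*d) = (d - 5)/(d^2 - 14*d + 48)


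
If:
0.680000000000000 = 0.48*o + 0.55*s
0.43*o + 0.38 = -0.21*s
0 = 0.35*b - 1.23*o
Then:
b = -9.11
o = -2.59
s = 3.50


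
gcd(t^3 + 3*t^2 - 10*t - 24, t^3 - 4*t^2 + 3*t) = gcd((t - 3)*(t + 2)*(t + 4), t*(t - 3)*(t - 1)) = t - 3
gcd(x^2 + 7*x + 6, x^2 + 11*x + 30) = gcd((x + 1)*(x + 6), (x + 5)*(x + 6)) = x + 6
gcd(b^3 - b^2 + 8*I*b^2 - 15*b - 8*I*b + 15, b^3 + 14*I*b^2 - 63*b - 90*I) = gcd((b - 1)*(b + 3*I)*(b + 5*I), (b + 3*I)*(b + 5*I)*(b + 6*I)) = b^2 + 8*I*b - 15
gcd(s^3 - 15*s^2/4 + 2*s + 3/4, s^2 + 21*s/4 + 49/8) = 1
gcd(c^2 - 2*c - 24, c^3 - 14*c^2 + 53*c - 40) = 1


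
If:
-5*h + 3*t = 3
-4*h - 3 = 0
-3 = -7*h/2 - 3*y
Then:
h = -3/4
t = -1/4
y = 15/8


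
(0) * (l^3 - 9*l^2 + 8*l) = 0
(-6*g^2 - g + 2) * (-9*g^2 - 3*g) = 54*g^4 + 27*g^3 - 15*g^2 - 6*g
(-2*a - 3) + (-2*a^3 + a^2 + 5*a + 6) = -2*a^3 + a^2 + 3*a + 3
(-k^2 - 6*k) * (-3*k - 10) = 3*k^3 + 28*k^2 + 60*k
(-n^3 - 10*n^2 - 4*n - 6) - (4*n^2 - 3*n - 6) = -n^3 - 14*n^2 - n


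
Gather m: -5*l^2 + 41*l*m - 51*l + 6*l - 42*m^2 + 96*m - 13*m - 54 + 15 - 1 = -5*l^2 - 45*l - 42*m^2 + m*(41*l + 83) - 40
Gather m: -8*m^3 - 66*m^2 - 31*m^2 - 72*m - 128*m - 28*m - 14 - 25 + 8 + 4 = -8*m^3 - 97*m^2 - 228*m - 27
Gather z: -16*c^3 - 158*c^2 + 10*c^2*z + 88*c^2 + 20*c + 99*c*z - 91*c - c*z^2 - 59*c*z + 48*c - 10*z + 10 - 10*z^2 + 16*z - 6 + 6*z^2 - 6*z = -16*c^3 - 70*c^2 - 23*c + z^2*(-c - 4) + z*(10*c^2 + 40*c) + 4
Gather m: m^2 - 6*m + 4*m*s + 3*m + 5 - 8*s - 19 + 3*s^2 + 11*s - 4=m^2 + m*(4*s - 3) + 3*s^2 + 3*s - 18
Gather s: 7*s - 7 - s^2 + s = -s^2 + 8*s - 7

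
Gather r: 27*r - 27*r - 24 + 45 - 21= 0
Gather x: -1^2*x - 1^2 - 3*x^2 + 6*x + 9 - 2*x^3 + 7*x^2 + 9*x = -2*x^3 + 4*x^2 + 14*x + 8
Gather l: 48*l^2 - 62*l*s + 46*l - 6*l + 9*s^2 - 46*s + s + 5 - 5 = 48*l^2 + l*(40 - 62*s) + 9*s^2 - 45*s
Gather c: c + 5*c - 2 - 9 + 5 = 6*c - 6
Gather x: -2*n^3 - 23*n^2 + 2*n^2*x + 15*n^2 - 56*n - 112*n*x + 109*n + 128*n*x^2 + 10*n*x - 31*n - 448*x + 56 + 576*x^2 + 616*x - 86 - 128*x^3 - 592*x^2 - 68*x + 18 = -2*n^3 - 8*n^2 + 22*n - 128*x^3 + x^2*(128*n - 16) + x*(2*n^2 - 102*n + 100) - 12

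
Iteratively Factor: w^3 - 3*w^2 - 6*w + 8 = (w + 2)*(w^2 - 5*w + 4) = (w - 1)*(w + 2)*(w - 4)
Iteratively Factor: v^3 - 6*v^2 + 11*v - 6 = (v - 3)*(v^2 - 3*v + 2) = (v - 3)*(v - 2)*(v - 1)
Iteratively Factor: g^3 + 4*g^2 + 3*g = (g)*(g^2 + 4*g + 3) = g*(g + 1)*(g + 3)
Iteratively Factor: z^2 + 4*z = (z + 4)*(z)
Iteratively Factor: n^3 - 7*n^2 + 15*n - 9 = (n - 1)*(n^2 - 6*n + 9) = (n - 3)*(n - 1)*(n - 3)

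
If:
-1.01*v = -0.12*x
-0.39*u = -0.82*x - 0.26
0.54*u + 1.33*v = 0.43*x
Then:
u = -0.21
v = -0.05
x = -0.42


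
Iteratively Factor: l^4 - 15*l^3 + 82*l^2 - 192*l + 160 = (l - 4)*(l^3 - 11*l^2 + 38*l - 40) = (l - 4)^2*(l^2 - 7*l + 10) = (l - 5)*(l - 4)^2*(l - 2)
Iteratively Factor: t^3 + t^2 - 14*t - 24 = (t + 3)*(t^2 - 2*t - 8) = (t - 4)*(t + 3)*(t + 2)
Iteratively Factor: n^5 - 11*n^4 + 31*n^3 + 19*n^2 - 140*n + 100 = (n + 2)*(n^4 - 13*n^3 + 57*n^2 - 95*n + 50) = (n - 2)*(n + 2)*(n^3 - 11*n^2 + 35*n - 25) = (n - 2)*(n - 1)*(n + 2)*(n^2 - 10*n + 25) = (n - 5)*(n - 2)*(n - 1)*(n + 2)*(n - 5)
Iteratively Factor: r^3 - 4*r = (r + 2)*(r^2 - 2*r) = (r - 2)*(r + 2)*(r)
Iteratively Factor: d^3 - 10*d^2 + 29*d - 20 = (d - 4)*(d^2 - 6*d + 5) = (d - 5)*(d - 4)*(d - 1)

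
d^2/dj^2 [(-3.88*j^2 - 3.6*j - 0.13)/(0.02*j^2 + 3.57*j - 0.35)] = (0.551184*j^3 - 0.163272000000021*j^2 - 0.206891999999996*j - 13.262494)/(8.0e-6*j^6 + 0.004284*j^5 + 0.764274*j^4 + 45.349353*j^3 - 13.374795*j^2 + 1.311975*j - 0.042875)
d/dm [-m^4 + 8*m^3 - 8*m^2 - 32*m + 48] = -4*m^3 + 24*m^2 - 16*m - 32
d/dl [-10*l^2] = -20*l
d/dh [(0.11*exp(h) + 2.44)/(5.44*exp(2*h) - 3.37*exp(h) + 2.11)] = (-0.5984*exp(2*h) - 26.5472*exp(h) + 8.4549)*exp(h)/(29.5936*exp(4*h) - 36.6656*exp(3*h) + 34.3137*exp(2*h) - 14.2214*exp(h) + 4.4521)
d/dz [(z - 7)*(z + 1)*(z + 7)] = 3*z^2 + 2*z - 49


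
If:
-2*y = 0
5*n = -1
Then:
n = -1/5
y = 0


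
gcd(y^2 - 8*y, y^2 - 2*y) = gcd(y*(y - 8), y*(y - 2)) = y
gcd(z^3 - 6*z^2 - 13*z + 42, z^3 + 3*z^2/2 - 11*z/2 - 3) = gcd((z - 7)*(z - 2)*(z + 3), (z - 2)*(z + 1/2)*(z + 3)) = z^2 + z - 6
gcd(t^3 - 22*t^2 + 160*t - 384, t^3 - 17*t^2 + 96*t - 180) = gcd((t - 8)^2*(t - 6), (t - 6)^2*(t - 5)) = t - 6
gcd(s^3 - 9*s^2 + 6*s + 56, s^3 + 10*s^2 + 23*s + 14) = s + 2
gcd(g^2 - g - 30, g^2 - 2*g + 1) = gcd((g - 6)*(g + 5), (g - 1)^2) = 1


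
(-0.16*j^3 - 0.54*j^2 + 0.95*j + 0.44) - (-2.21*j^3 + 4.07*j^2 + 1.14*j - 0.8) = 2.05*j^3 - 4.61*j^2 - 0.19*j + 1.24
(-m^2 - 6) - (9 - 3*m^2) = 2*m^2 - 15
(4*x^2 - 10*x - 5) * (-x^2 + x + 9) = -4*x^4 + 14*x^3 + 31*x^2 - 95*x - 45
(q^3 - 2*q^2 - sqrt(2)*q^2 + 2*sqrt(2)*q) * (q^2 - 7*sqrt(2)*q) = q^5 - 8*sqrt(2)*q^4 - 2*q^4 + 14*q^3 + 16*sqrt(2)*q^3 - 28*q^2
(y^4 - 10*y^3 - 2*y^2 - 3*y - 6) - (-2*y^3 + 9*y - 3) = y^4 - 8*y^3 - 2*y^2 - 12*y - 3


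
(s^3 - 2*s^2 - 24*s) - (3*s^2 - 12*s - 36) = s^3 - 5*s^2 - 12*s + 36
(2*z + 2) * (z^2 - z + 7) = 2*z^3 + 12*z + 14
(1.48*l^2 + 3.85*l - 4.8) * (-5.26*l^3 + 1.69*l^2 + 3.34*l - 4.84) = -7.7848*l^5 - 17.7498*l^4 + 36.6977*l^3 - 2.4162*l^2 - 34.666*l + 23.232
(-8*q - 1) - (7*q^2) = -7*q^2 - 8*q - 1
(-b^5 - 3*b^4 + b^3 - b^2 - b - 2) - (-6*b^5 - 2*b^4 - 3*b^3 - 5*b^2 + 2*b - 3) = 5*b^5 - b^4 + 4*b^3 + 4*b^2 - 3*b + 1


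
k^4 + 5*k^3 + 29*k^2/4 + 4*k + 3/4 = (k + 1/2)^2*(k + 1)*(k + 3)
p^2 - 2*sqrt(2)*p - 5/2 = (p - 5*sqrt(2)/2)*(p + sqrt(2)/2)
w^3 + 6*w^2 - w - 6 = (w - 1)*(w + 1)*(w + 6)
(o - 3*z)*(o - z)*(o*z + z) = o^3*z - 4*o^2*z^2 + o^2*z + 3*o*z^3 - 4*o*z^2 + 3*z^3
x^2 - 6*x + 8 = (x - 4)*(x - 2)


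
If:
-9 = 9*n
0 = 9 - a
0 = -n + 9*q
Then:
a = 9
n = -1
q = -1/9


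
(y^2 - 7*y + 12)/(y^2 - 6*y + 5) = (y^2 - 7*y + 12)/(y^2 - 6*y + 5)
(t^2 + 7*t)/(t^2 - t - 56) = t/(t - 8)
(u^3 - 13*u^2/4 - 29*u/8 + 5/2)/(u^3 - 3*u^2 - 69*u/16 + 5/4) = 2*(2*u - 1)/(4*u - 1)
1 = 1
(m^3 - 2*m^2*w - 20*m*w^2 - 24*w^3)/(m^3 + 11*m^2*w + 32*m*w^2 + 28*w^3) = (m - 6*w)/(m + 7*w)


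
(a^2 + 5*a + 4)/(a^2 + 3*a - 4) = (a + 1)/(a - 1)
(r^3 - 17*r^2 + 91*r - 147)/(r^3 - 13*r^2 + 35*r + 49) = (r - 3)/(r + 1)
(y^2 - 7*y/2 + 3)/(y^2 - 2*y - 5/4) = 2*(-2*y^2 + 7*y - 6)/(-4*y^2 + 8*y + 5)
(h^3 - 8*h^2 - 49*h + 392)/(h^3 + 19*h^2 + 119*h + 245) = (h^2 - 15*h + 56)/(h^2 + 12*h + 35)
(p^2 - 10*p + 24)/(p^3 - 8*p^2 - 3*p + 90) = (p - 4)/(p^2 - 2*p - 15)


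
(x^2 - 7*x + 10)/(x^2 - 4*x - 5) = (x - 2)/(x + 1)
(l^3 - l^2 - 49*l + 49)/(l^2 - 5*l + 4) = (l^2 - 49)/(l - 4)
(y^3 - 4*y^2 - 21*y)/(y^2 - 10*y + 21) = y*(y + 3)/(y - 3)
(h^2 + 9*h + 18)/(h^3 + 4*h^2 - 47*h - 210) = (h + 3)/(h^2 - 2*h - 35)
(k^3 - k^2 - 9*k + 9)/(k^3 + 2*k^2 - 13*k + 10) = (k^2 - 9)/(k^2 + 3*k - 10)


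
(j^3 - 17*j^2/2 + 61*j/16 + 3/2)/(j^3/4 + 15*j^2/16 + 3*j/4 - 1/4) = (16*j^3 - 136*j^2 + 61*j + 24)/(4*j^3 + 15*j^2 + 12*j - 4)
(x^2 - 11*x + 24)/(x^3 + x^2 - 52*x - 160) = (x - 3)/(x^2 + 9*x + 20)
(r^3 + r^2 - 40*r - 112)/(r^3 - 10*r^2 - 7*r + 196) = (r + 4)/(r - 7)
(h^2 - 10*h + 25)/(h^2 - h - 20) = (h - 5)/(h + 4)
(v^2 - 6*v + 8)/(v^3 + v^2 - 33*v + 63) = (v^2 - 6*v + 8)/(v^3 + v^2 - 33*v + 63)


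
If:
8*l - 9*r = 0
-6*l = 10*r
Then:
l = 0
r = 0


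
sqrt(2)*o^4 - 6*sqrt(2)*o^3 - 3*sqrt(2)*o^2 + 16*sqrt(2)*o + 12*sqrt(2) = (o - 6)*(o - 2)*(o + 1)*(sqrt(2)*o + sqrt(2))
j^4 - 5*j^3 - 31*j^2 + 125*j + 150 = (j - 6)*(j - 5)*(j + 1)*(j + 5)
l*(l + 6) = l^2 + 6*l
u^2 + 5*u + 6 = (u + 2)*(u + 3)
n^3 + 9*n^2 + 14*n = n*(n + 2)*(n + 7)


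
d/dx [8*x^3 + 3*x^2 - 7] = 6*x*(4*x + 1)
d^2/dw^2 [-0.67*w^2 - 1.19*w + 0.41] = -1.34000000000000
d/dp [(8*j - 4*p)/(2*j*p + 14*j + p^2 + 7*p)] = 4*(-2*j*p - 14*j - p^2 - 7*p - (2*j - p)*(2*j + 2*p + 7))/(2*j*p + 14*j + p^2 + 7*p)^2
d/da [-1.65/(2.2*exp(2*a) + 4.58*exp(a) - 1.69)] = (7.26*exp(a) + 7.557)*exp(a)/(2.2*exp(2*a) + 4.58*exp(a) - 1.69)^2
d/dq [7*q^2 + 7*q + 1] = 14*q + 7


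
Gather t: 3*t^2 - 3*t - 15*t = 3*t^2 - 18*t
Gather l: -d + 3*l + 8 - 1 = -d + 3*l + 7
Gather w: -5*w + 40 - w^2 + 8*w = -w^2 + 3*w + 40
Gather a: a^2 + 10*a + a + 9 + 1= a^2 + 11*a + 10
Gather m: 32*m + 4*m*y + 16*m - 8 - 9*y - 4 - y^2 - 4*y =m*(4*y + 48) - y^2 - 13*y - 12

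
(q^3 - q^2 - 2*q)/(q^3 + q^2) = (q - 2)/q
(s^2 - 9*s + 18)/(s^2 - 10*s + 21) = (s - 6)/(s - 7)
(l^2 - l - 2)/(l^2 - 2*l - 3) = (l - 2)/(l - 3)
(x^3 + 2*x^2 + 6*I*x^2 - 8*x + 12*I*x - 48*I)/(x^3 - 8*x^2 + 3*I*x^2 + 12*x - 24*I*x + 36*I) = (x^2 + x*(4 + 6*I) + 24*I)/(x^2 + x*(-6 + 3*I) - 18*I)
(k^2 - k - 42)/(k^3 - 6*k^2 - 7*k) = (k + 6)/(k*(k + 1))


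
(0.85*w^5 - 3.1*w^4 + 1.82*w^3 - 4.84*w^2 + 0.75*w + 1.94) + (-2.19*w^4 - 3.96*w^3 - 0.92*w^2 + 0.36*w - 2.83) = 0.85*w^5 - 5.29*w^4 - 2.14*w^3 - 5.76*w^2 + 1.11*w - 0.89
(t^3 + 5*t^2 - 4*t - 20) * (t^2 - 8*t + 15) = t^5 - 3*t^4 - 29*t^3 + 87*t^2 + 100*t - 300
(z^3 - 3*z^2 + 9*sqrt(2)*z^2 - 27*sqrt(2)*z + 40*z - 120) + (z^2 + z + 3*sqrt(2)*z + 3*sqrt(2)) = z^3 - 2*z^2 + 9*sqrt(2)*z^2 - 24*sqrt(2)*z + 41*z - 120 + 3*sqrt(2)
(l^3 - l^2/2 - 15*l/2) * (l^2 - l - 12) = l^5 - 3*l^4/2 - 19*l^3 + 27*l^2/2 + 90*l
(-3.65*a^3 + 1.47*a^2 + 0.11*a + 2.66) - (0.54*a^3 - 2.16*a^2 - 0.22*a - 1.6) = -4.19*a^3 + 3.63*a^2 + 0.33*a + 4.26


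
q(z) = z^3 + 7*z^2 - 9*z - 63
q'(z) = 3*z^2 + 14*z - 9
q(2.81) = -10.83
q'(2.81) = 54.03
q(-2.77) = -5.61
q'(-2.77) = -24.76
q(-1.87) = -28.23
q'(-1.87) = -24.69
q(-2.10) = -22.49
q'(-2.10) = -25.17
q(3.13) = 8.07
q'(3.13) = 64.21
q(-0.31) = -59.57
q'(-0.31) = -13.05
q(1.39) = -59.30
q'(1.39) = 16.26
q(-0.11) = -61.93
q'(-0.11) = -10.50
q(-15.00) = -1728.00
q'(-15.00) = 456.00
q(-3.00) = 0.00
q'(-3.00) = -24.00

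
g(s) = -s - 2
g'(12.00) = -1.00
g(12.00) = -14.00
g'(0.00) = -1.00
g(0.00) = -2.00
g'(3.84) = -1.00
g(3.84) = -5.84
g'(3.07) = -1.00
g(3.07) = -5.07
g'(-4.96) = -1.00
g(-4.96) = 2.96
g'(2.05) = -1.00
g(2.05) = -4.05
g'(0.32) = -1.00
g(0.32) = -2.32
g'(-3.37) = -1.00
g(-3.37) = 1.37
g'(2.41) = -1.00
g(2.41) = -4.41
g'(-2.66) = -1.00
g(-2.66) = 0.66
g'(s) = -1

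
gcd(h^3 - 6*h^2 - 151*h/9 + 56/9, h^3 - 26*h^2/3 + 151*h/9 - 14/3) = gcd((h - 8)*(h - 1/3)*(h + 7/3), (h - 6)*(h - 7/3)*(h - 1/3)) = h - 1/3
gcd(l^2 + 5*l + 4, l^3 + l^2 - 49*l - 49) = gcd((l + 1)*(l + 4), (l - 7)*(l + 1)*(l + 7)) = l + 1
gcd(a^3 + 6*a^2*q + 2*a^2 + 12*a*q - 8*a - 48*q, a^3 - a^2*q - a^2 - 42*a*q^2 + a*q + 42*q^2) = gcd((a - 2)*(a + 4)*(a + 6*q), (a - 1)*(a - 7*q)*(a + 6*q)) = a + 6*q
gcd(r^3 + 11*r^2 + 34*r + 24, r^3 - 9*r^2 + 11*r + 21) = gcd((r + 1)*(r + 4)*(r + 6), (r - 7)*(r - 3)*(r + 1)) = r + 1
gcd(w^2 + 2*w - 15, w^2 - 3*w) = w - 3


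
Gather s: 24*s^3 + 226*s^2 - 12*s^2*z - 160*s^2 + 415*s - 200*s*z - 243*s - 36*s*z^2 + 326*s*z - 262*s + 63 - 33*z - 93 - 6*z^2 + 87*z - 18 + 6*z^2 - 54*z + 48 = 24*s^3 + s^2*(66 - 12*z) + s*(-36*z^2 + 126*z - 90)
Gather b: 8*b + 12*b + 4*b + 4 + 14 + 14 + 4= 24*b + 36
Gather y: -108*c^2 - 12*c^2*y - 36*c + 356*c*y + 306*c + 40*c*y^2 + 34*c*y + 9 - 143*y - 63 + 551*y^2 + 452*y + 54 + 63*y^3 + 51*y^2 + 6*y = -108*c^2 + 270*c + 63*y^3 + y^2*(40*c + 602) + y*(-12*c^2 + 390*c + 315)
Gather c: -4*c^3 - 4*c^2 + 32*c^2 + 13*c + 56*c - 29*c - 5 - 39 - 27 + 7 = -4*c^3 + 28*c^2 + 40*c - 64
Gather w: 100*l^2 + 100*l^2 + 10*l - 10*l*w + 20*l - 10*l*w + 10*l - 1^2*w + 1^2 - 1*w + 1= 200*l^2 + 40*l + w*(-20*l - 2) + 2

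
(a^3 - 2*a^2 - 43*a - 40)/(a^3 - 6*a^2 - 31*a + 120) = (a + 1)/(a - 3)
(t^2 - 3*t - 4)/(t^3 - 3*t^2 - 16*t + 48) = (t + 1)/(t^2 + t - 12)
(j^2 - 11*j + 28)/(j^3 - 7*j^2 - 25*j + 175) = (j - 4)/(j^2 - 25)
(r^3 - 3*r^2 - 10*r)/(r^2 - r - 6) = r*(r - 5)/(r - 3)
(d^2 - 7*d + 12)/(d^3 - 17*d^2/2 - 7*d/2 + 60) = 2*(d - 4)/(2*d^2 - 11*d - 40)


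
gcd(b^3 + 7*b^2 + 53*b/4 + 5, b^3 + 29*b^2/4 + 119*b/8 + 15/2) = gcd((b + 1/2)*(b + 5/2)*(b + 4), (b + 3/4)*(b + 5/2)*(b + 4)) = b^2 + 13*b/2 + 10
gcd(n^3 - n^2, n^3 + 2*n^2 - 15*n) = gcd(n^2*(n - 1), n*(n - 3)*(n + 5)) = n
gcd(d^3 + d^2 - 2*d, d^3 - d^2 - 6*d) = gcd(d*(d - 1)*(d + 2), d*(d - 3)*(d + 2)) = d^2 + 2*d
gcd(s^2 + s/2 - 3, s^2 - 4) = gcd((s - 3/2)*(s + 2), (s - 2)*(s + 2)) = s + 2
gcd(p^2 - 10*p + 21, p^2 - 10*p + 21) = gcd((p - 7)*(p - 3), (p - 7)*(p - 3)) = p^2 - 10*p + 21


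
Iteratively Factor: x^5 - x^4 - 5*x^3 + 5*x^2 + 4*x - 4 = (x + 1)*(x^4 - 2*x^3 - 3*x^2 + 8*x - 4) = (x - 1)*(x + 1)*(x^3 - x^2 - 4*x + 4) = (x - 1)*(x + 1)*(x + 2)*(x^2 - 3*x + 2) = (x - 2)*(x - 1)*(x + 1)*(x + 2)*(x - 1)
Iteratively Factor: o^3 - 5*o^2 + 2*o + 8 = (o - 4)*(o^2 - o - 2) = (o - 4)*(o + 1)*(o - 2)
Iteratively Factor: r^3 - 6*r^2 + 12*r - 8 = (r - 2)*(r^2 - 4*r + 4) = (r - 2)^2*(r - 2)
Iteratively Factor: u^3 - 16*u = (u - 4)*(u^2 + 4*u) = (u - 4)*(u + 4)*(u)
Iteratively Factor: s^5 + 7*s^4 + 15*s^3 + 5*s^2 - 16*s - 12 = (s + 2)*(s^4 + 5*s^3 + 5*s^2 - 5*s - 6) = (s + 1)*(s + 2)*(s^3 + 4*s^2 + s - 6) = (s + 1)*(s + 2)^2*(s^2 + 2*s - 3) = (s - 1)*(s + 1)*(s + 2)^2*(s + 3)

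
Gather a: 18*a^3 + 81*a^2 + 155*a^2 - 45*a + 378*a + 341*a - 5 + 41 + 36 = 18*a^3 + 236*a^2 + 674*a + 72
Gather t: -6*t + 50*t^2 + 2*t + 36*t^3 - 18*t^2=36*t^3 + 32*t^2 - 4*t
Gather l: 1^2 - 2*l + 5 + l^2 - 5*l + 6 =l^2 - 7*l + 12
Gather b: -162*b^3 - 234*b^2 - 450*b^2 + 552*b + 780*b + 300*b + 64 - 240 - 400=-162*b^3 - 684*b^2 + 1632*b - 576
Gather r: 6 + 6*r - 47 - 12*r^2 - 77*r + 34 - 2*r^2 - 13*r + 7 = -14*r^2 - 84*r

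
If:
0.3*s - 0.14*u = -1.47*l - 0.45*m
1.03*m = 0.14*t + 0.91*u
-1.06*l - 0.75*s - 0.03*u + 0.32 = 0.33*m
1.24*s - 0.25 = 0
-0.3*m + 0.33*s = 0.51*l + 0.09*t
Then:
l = -0.25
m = 1.16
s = 0.20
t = -1.72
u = 1.57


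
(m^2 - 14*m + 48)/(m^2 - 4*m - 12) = (m - 8)/(m + 2)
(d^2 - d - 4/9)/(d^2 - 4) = (d^2 - d - 4/9)/(d^2 - 4)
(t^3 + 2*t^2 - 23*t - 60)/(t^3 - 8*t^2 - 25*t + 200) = (t^2 + 7*t + 12)/(t^2 - 3*t - 40)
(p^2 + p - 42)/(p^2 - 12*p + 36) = (p + 7)/(p - 6)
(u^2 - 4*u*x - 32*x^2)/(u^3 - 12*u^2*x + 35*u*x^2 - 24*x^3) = (u + 4*x)/(u^2 - 4*u*x + 3*x^2)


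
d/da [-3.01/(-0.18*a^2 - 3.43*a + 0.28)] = (-1.0836*a - 10.3243)/(0.18*a^2 + 3.43*a - 0.28)^2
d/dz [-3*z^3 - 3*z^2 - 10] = 3*z*(-3*z - 2)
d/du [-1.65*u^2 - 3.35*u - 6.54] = -3.3*u - 3.35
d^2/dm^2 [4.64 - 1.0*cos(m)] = 1.0*cos(m)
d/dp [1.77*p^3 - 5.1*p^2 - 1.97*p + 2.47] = 5.31*p^2 - 10.2*p - 1.97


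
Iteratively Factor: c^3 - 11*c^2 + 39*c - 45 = (c - 3)*(c^2 - 8*c + 15) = (c - 3)^2*(c - 5)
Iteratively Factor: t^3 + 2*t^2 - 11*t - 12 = (t - 3)*(t^2 + 5*t + 4) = (t - 3)*(t + 1)*(t + 4)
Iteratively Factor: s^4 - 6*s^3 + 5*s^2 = (s)*(s^3 - 6*s^2 + 5*s) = s*(s - 1)*(s^2 - 5*s) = s*(s - 5)*(s - 1)*(s)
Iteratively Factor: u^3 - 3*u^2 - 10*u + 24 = (u + 3)*(u^2 - 6*u + 8) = (u - 4)*(u + 3)*(u - 2)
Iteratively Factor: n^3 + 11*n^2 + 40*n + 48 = (n + 3)*(n^2 + 8*n + 16) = (n + 3)*(n + 4)*(n + 4)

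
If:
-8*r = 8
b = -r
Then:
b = 1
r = -1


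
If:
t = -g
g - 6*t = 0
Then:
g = 0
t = 0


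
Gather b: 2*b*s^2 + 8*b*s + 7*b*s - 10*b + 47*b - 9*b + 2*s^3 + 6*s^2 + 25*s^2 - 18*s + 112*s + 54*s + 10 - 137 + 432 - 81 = b*(2*s^2 + 15*s + 28) + 2*s^3 + 31*s^2 + 148*s + 224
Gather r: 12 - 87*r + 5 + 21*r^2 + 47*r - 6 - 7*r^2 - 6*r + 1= 14*r^2 - 46*r + 12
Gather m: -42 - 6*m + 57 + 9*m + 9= 3*m + 24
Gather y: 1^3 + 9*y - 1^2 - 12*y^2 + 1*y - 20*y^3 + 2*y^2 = -20*y^3 - 10*y^2 + 10*y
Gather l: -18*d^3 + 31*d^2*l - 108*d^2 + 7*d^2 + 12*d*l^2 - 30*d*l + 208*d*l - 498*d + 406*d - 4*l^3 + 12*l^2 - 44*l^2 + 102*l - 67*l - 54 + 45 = -18*d^3 - 101*d^2 - 92*d - 4*l^3 + l^2*(12*d - 32) + l*(31*d^2 + 178*d + 35) - 9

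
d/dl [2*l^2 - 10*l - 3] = 4*l - 10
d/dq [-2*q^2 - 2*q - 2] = -4*q - 2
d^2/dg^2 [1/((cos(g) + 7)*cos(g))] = (-(1 - cos(2*g))^2 + 105*cos(g)/4 - 51*cos(2*g)/2 - 21*cos(3*g)/4 + 153/2)/((cos(g) + 7)^3*cos(g)^3)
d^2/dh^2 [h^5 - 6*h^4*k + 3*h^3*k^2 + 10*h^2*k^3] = 20*h^3 - 72*h^2*k + 18*h*k^2 + 20*k^3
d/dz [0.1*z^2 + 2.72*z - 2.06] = 0.2*z + 2.72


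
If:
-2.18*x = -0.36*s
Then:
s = 6.05555555555556*x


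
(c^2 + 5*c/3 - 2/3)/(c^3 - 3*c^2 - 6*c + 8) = (c - 1/3)/(c^2 - 5*c + 4)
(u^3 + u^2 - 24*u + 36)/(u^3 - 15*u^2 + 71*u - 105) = (u^2 + 4*u - 12)/(u^2 - 12*u + 35)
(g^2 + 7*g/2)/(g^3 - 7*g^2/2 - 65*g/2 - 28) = g/(g^2 - 7*g - 8)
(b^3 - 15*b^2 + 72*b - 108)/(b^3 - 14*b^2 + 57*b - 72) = (b^2 - 12*b + 36)/(b^2 - 11*b + 24)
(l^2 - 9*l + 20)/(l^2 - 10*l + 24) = (l - 5)/(l - 6)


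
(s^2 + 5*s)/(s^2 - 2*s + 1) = s*(s + 5)/(s^2 - 2*s + 1)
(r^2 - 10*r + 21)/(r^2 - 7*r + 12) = (r - 7)/(r - 4)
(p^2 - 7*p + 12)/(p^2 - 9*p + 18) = (p - 4)/(p - 6)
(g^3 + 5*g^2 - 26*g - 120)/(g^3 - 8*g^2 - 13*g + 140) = (g + 6)/(g - 7)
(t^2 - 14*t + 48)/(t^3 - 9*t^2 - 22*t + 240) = 1/(t + 5)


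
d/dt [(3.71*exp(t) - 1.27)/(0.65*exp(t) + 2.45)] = 9.915*exp(t)/(0.65*exp(t) + 2.45)^2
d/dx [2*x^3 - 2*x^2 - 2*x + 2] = 6*x^2 - 4*x - 2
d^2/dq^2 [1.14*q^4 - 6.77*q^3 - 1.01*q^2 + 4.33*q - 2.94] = 13.68*q^2 - 40.62*q - 2.02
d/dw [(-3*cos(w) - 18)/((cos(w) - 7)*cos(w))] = 3*(-sin(w) + 42*sin(w)/cos(w)^2 - 12*tan(w))/(cos(w) - 7)^2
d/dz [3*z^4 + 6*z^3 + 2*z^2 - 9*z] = 12*z^3 + 18*z^2 + 4*z - 9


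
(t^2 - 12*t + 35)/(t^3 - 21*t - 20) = (t - 7)/(t^2 + 5*t + 4)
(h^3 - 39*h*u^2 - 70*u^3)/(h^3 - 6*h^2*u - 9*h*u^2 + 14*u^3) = (-h - 5*u)/(-h + u)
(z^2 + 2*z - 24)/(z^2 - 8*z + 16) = (z + 6)/(z - 4)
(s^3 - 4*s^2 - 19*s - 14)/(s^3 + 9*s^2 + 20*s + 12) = (s - 7)/(s + 6)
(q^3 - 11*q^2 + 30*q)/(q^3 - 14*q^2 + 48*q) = (q - 5)/(q - 8)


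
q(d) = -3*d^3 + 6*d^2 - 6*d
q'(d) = -9*d^2 + 12*d - 6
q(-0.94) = 13.43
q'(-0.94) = -25.23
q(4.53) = -182.93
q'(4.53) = -136.33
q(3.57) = -81.45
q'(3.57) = -77.86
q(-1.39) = 27.99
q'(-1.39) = -40.07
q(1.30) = -4.25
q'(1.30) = -5.61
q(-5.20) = 615.26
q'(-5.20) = -311.76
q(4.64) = -198.35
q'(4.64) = -144.09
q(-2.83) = 133.03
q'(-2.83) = -112.04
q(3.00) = -45.00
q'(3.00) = -51.00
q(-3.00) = 153.00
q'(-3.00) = -123.00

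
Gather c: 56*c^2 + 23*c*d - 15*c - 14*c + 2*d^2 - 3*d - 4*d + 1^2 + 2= 56*c^2 + c*(23*d - 29) + 2*d^2 - 7*d + 3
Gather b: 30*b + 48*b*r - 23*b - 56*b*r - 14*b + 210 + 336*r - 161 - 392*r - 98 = b*(-8*r - 7) - 56*r - 49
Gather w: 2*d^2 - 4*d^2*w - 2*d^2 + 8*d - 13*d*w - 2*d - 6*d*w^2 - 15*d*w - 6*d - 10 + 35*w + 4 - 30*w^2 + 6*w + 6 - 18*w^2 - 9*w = w^2*(-6*d - 48) + w*(-4*d^2 - 28*d + 32)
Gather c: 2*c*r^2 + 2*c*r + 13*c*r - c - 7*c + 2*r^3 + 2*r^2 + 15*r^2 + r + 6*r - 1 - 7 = c*(2*r^2 + 15*r - 8) + 2*r^3 + 17*r^2 + 7*r - 8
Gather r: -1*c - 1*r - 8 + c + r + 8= 0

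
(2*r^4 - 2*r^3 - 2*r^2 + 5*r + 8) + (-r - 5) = 2*r^4 - 2*r^3 - 2*r^2 + 4*r + 3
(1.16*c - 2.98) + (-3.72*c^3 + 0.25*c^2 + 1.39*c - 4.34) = -3.72*c^3 + 0.25*c^2 + 2.55*c - 7.32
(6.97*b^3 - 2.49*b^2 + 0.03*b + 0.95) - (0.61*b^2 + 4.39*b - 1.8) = 6.97*b^3 - 3.1*b^2 - 4.36*b + 2.75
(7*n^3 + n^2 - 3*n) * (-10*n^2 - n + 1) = -70*n^5 - 17*n^4 + 36*n^3 + 4*n^2 - 3*n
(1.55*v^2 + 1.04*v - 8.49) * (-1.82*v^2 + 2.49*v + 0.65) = -2.821*v^4 + 1.9667*v^3 + 19.0489*v^2 - 20.4641*v - 5.5185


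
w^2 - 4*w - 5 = (w - 5)*(w + 1)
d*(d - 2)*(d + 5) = d^3 + 3*d^2 - 10*d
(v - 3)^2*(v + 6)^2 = v^4 + 6*v^3 - 27*v^2 - 108*v + 324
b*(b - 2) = b^2 - 2*b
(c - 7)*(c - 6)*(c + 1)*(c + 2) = c^4 - 10*c^3 + 5*c^2 + 100*c + 84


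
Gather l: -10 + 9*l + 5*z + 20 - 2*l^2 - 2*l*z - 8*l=-2*l^2 + l*(1 - 2*z) + 5*z + 10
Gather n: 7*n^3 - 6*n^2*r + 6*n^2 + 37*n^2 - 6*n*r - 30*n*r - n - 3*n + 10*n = 7*n^3 + n^2*(43 - 6*r) + n*(6 - 36*r)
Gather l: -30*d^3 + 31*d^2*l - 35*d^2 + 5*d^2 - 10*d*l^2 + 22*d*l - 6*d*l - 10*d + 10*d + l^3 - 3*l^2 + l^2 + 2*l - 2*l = -30*d^3 - 30*d^2 + l^3 + l^2*(-10*d - 2) + l*(31*d^2 + 16*d)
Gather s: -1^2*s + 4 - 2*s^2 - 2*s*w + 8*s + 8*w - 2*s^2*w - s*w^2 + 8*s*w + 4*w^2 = s^2*(-2*w - 2) + s*(-w^2 + 6*w + 7) + 4*w^2 + 8*w + 4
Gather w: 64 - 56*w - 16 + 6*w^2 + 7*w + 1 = 6*w^2 - 49*w + 49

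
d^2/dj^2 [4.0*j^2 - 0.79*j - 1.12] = 8.00000000000000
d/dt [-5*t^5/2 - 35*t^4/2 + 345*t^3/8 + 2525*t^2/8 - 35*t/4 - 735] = -25*t^4/2 - 70*t^3 + 1035*t^2/8 + 2525*t/4 - 35/4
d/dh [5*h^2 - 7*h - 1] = 10*h - 7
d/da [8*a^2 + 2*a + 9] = 16*a + 2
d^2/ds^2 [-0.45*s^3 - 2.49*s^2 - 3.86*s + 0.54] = -2.7*s - 4.98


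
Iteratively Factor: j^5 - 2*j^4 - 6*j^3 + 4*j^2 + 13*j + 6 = (j - 3)*(j^4 + j^3 - 3*j^2 - 5*j - 2) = (j - 3)*(j + 1)*(j^3 - 3*j - 2) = (j - 3)*(j - 2)*(j + 1)*(j^2 + 2*j + 1) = (j - 3)*(j - 2)*(j + 1)^2*(j + 1)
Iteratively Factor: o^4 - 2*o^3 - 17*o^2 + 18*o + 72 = (o - 3)*(o^3 + o^2 - 14*o - 24) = (o - 3)*(o + 2)*(o^2 - o - 12) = (o - 3)*(o + 2)*(o + 3)*(o - 4)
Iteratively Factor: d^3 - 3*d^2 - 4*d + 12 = (d + 2)*(d^2 - 5*d + 6) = (d - 3)*(d + 2)*(d - 2)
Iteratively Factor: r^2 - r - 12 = (r - 4)*(r + 3)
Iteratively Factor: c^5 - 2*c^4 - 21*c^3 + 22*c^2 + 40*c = (c)*(c^4 - 2*c^3 - 21*c^2 + 22*c + 40) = c*(c + 4)*(c^3 - 6*c^2 + 3*c + 10) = c*(c - 2)*(c + 4)*(c^2 - 4*c - 5) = c*(c - 2)*(c + 1)*(c + 4)*(c - 5)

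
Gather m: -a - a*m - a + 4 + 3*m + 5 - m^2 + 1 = -2*a - m^2 + m*(3 - a) + 10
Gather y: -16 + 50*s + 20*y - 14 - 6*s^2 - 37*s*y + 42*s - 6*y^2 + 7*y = -6*s^2 + 92*s - 6*y^2 + y*(27 - 37*s) - 30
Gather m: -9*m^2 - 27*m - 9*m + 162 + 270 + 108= -9*m^2 - 36*m + 540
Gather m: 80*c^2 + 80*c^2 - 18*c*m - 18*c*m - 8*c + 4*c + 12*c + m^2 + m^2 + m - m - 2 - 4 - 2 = 160*c^2 - 36*c*m + 8*c + 2*m^2 - 8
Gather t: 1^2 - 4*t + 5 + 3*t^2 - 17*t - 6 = 3*t^2 - 21*t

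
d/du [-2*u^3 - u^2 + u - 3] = -6*u^2 - 2*u + 1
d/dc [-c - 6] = -1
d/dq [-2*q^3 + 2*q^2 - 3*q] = -6*q^2 + 4*q - 3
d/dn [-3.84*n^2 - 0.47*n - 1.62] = -7.68*n - 0.47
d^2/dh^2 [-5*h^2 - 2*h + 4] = -10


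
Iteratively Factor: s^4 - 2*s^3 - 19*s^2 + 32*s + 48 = (s + 4)*(s^3 - 6*s^2 + 5*s + 12) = (s - 4)*(s + 4)*(s^2 - 2*s - 3) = (s - 4)*(s - 3)*(s + 4)*(s + 1)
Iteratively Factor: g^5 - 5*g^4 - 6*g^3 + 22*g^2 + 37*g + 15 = (g - 3)*(g^4 - 2*g^3 - 12*g^2 - 14*g - 5) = (g - 3)*(g + 1)*(g^3 - 3*g^2 - 9*g - 5) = (g - 5)*(g - 3)*(g + 1)*(g^2 + 2*g + 1) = (g - 5)*(g - 3)*(g + 1)^2*(g + 1)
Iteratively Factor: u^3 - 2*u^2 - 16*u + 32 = (u - 2)*(u^2 - 16) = (u - 2)*(u + 4)*(u - 4)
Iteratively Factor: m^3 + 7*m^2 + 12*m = (m + 3)*(m^2 + 4*m) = (m + 3)*(m + 4)*(m)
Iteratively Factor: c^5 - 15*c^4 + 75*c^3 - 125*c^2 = (c - 5)*(c^4 - 10*c^3 + 25*c^2) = (c - 5)^2*(c^3 - 5*c^2) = (c - 5)^3*(c^2) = c*(c - 5)^3*(c)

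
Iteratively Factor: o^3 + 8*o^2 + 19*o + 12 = (o + 3)*(o^2 + 5*o + 4) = (o + 1)*(o + 3)*(o + 4)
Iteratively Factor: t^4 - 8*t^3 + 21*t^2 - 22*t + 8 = (t - 1)*(t^3 - 7*t^2 + 14*t - 8) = (t - 1)^2*(t^2 - 6*t + 8) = (t - 4)*(t - 1)^2*(t - 2)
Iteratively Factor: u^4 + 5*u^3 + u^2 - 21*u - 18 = (u + 3)*(u^3 + 2*u^2 - 5*u - 6) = (u + 3)^2*(u^2 - u - 2) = (u - 2)*(u + 3)^2*(u + 1)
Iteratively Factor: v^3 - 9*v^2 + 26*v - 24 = (v - 4)*(v^2 - 5*v + 6) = (v - 4)*(v - 3)*(v - 2)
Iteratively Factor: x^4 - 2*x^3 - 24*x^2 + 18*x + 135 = (x + 3)*(x^3 - 5*x^2 - 9*x + 45) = (x - 3)*(x + 3)*(x^2 - 2*x - 15) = (x - 5)*(x - 3)*(x + 3)*(x + 3)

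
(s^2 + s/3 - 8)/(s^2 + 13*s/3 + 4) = (3*s - 8)/(3*s + 4)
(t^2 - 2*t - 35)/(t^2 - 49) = (t + 5)/(t + 7)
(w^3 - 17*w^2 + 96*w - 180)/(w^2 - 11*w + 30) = w - 6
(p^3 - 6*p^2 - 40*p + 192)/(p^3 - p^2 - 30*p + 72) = (p - 8)/(p - 3)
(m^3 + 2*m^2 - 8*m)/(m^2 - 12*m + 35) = m*(m^2 + 2*m - 8)/(m^2 - 12*m + 35)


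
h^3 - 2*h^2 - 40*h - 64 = (h - 8)*(h + 2)*(h + 4)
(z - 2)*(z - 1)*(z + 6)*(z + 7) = z^4 + 10*z^3 + 5*z^2 - 100*z + 84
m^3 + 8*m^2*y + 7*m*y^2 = m*(m + y)*(m + 7*y)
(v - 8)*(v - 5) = v^2 - 13*v + 40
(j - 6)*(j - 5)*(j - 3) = j^3 - 14*j^2 + 63*j - 90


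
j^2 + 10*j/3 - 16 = (j - 8/3)*(j + 6)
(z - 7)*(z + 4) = z^2 - 3*z - 28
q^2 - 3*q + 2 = (q - 2)*(q - 1)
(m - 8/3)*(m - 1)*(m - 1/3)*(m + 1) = m^4 - 3*m^3 - m^2/9 + 3*m - 8/9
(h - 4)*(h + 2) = h^2 - 2*h - 8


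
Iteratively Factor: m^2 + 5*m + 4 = (m + 4)*(m + 1)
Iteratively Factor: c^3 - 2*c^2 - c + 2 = (c - 2)*(c^2 - 1) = (c - 2)*(c + 1)*(c - 1)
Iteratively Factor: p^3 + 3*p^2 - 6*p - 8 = (p + 1)*(p^2 + 2*p - 8) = (p + 1)*(p + 4)*(p - 2)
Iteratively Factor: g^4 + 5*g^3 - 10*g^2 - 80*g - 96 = (g - 4)*(g^3 + 9*g^2 + 26*g + 24) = (g - 4)*(g + 2)*(g^2 + 7*g + 12) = (g - 4)*(g + 2)*(g + 3)*(g + 4)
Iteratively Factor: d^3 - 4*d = (d - 2)*(d^2 + 2*d) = d*(d - 2)*(d + 2)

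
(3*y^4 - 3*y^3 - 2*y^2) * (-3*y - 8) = -9*y^5 - 15*y^4 + 30*y^3 + 16*y^2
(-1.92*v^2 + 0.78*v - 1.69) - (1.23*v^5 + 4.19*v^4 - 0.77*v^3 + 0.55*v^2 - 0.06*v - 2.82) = -1.23*v^5 - 4.19*v^4 + 0.77*v^3 - 2.47*v^2 + 0.84*v + 1.13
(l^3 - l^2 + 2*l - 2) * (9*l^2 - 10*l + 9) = 9*l^5 - 19*l^4 + 37*l^3 - 47*l^2 + 38*l - 18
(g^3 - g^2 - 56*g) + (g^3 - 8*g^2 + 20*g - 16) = 2*g^3 - 9*g^2 - 36*g - 16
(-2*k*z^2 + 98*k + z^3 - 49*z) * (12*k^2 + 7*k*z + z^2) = -24*k^3*z^2 + 1176*k^3 - 2*k^2*z^3 + 98*k^2*z + 5*k*z^4 - 245*k*z^2 + z^5 - 49*z^3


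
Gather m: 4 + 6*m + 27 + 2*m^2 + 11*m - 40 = 2*m^2 + 17*m - 9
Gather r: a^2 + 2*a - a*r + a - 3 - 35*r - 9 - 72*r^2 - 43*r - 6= a^2 + 3*a - 72*r^2 + r*(-a - 78) - 18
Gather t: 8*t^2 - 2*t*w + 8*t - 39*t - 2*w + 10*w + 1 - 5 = 8*t^2 + t*(-2*w - 31) + 8*w - 4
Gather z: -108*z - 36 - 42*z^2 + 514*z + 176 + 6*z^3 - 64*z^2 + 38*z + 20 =6*z^3 - 106*z^2 + 444*z + 160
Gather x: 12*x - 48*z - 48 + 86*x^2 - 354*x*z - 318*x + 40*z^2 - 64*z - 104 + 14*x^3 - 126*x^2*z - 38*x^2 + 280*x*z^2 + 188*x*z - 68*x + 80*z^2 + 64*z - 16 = 14*x^3 + x^2*(48 - 126*z) + x*(280*z^2 - 166*z - 374) + 120*z^2 - 48*z - 168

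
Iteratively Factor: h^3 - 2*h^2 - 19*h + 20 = (h - 5)*(h^2 + 3*h - 4) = (h - 5)*(h - 1)*(h + 4)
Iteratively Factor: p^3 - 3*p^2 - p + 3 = (p + 1)*(p^2 - 4*p + 3) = (p - 1)*(p + 1)*(p - 3)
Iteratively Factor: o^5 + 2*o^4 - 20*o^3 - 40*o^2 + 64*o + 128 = (o - 4)*(o^4 + 6*o^3 + 4*o^2 - 24*o - 32) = (o - 4)*(o + 4)*(o^3 + 2*o^2 - 4*o - 8) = (o - 4)*(o + 2)*(o + 4)*(o^2 - 4) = (o - 4)*(o - 2)*(o + 2)*(o + 4)*(o + 2)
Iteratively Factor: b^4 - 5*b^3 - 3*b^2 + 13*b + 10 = (b - 5)*(b^3 - 3*b - 2) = (b - 5)*(b + 1)*(b^2 - b - 2) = (b - 5)*(b + 1)^2*(b - 2)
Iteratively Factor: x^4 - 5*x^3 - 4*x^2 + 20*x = (x + 2)*(x^3 - 7*x^2 + 10*x) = (x - 5)*(x + 2)*(x^2 - 2*x) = (x - 5)*(x - 2)*(x + 2)*(x)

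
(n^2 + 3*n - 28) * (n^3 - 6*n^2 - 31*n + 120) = n^5 - 3*n^4 - 77*n^3 + 195*n^2 + 1228*n - 3360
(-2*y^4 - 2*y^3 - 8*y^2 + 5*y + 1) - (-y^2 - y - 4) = -2*y^4 - 2*y^3 - 7*y^2 + 6*y + 5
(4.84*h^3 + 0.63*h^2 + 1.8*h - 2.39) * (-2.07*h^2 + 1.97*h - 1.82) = -10.0188*h^5 + 8.2307*h^4 - 11.2937*h^3 + 7.3467*h^2 - 7.9843*h + 4.3498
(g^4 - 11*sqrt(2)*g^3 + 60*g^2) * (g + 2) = g^5 - 11*sqrt(2)*g^4 + 2*g^4 - 22*sqrt(2)*g^3 + 60*g^3 + 120*g^2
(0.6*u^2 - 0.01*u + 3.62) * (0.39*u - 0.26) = 0.234*u^3 - 0.1599*u^2 + 1.4144*u - 0.9412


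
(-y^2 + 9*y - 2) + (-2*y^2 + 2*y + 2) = -3*y^2 + 11*y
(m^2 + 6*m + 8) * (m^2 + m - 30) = m^4 + 7*m^3 - 16*m^2 - 172*m - 240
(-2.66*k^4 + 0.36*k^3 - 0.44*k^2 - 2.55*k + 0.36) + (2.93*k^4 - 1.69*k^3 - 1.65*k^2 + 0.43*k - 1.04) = 0.27*k^4 - 1.33*k^3 - 2.09*k^2 - 2.12*k - 0.68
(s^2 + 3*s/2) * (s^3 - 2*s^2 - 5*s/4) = s^5 - s^4/2 - 17*s^3/4 - 15*s^2/8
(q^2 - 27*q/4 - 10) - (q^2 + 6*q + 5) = -51*q/4 - 15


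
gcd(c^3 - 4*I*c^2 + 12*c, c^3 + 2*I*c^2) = c^2 + 2*I*c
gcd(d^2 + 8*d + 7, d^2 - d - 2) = d + 1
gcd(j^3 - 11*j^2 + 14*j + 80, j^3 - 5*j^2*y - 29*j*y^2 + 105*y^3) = 1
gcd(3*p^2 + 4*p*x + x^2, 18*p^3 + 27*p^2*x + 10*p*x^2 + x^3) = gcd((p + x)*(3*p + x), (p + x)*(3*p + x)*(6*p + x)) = 3*p^2 + 4*p*x + x^2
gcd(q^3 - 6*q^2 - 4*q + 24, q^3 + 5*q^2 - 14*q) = q - 2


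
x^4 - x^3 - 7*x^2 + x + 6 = (x - 3)*(x - 1)*(x + 1)*(x + 2)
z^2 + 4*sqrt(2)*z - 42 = (z - 3*sqrt(2))*(z + 7*sqrt(2))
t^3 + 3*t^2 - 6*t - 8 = (t - 2)*(t + 1)*(t + 4)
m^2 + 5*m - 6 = (m - 1)*(m + 6)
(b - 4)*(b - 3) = b^2 - 7*b + 12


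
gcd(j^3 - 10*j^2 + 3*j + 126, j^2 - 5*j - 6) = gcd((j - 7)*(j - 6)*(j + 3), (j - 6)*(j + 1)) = j - 6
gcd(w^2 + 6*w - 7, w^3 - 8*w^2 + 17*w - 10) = w - 1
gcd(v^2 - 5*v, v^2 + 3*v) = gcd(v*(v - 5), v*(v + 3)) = v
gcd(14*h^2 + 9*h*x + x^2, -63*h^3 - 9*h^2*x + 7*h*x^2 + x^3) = 7*h + x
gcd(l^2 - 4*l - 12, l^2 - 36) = l - 6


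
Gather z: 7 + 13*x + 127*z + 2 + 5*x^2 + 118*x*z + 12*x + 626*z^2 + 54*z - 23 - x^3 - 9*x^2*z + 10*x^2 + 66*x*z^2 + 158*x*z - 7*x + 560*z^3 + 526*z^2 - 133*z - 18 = -x^3 + 15*x^2 + 18*x + 560*z^3 + z^2*(66*x + 1152) + z*(-9*x^2 + 276*x + 48) - 32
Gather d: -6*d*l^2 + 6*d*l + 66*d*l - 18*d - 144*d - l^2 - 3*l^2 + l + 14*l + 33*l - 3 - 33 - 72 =d*(-6*l^2 + 72*l - 162) - 4*l^2 + 48*l - 108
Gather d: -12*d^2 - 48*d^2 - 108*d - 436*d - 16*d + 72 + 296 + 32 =-60*d^2 - 560*d + 400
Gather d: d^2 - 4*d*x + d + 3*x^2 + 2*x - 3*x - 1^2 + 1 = d^2 + d*(1 - 4*x) + 3*x^2 - x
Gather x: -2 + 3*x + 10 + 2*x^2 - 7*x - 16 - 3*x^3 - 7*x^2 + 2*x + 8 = -3*x^3 - 5*x^2 - 2*x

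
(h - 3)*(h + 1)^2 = h^3 - h^2 - 5*h - 3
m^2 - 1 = (m - 1)*(m + 1)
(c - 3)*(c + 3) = c^2 - 9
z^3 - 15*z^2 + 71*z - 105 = (z - 7)*(z - 5)*(z - 3)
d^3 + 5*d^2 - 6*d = d*(d - 1)*(d + 6)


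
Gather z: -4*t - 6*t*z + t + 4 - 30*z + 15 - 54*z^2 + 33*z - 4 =-3*t - 54*z^2 + z*(3 - 6*t) + 15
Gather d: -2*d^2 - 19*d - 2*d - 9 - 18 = -2*d^2 - 21*d - 27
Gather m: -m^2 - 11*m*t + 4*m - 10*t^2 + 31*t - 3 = -m^2 + m*(4 - 11*t) - 10*t^2 + 31*t - 3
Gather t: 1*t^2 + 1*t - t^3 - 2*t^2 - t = -t^3 - t^2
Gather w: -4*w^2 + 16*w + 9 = -4*w^2 + 16*w + 9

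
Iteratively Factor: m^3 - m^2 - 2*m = (m)*(m^2 - m - 2) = m*(m - 2)*(m + 1)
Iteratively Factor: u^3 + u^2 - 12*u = (u)*(u^2 + u - 12) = u*(u - 3)*(u + 4)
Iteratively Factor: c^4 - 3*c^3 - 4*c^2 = (c + 1)*(c^3 - 4*c^2) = (c - 4)*(c + 1)*(c^2) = c*(c - 4)*(c + 1)*(c)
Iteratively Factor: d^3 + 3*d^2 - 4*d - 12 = (d + 2)*(d^2 + d - 6) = (d + 2)*(d + 3)*(d - 2)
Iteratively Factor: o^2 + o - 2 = (o + 2)*(o - 1)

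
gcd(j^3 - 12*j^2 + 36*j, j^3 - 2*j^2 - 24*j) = j^2 - 6*j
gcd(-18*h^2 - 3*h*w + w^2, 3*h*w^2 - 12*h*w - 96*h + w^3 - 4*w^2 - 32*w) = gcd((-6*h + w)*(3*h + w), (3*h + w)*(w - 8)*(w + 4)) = 3*h + w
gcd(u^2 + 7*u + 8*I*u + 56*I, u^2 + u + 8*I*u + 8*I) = u + 8*I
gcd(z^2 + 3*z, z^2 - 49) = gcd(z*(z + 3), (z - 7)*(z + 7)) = 1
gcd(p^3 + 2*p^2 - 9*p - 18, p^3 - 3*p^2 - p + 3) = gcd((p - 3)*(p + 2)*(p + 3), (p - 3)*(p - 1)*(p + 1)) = p - 3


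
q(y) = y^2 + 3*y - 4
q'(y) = 2*y + 3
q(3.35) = 17.27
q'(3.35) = 9.70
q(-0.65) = -5.53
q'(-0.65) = 1.70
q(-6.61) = 19.86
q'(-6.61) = -10.22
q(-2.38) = -5.48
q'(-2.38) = -1.76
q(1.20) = 1.04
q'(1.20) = 5.40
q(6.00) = 50.00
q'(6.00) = 15.00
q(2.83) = 12.50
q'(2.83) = 8.66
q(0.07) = -3.79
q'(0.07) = 3.14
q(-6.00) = 14.00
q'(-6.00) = -9.00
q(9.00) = 104.00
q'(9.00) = 21.00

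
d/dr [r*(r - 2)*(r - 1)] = 3*r^2 - 6*r + 2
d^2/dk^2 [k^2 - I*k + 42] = 2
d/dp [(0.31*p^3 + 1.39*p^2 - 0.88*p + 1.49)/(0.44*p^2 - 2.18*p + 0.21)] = (0.1364*p^4 - 1.3516*p^3 - 2.4477*p^2 - 0.7274*p + 3.0634)/(0.1936*p^4 - 1.9184*p^3 + 4.9372*p^2 - 0.9156*p + 0.0441)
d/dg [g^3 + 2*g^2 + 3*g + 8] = 3*g^2 + 4*g + 3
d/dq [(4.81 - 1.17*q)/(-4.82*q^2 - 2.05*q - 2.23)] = (-5.6394*q^2 + 46.3684*q + 12.4696)/(23.2324*q^4 + 19.762*q^3 + 25.6997*q^2 + 9.143*q + 4.9729)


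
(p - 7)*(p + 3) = p^2 - 4*p - 21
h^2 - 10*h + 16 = (h - 8)*(h - 2)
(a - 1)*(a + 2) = a^2 + a - 2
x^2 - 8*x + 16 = (x - 4)^2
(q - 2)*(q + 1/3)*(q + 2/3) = q^3 - q^2 - 16*q/9 - 4/9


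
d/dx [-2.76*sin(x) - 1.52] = -2.76*cos(x)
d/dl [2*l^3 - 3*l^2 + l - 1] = 6*l^2 - 6*l + 1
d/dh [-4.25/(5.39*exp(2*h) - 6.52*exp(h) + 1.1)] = (45.815*exp(h) - 27.71)*exp(h)/(5.39*exp(2*h) - 6.52*exp(h) + 1.1)^2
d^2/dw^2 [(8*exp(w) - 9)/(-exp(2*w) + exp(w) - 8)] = (-8*exp(4*w) + 28*exp(3*w) + 357*exp(2*w) - 343*exp(w) - 440)*exp(w)/(exp(6*w) - 3*exp(5*w) + 27*exp(4*w) - 49*exp(3*w) + 216*exp(2*w) - 192*exp(w) + 512)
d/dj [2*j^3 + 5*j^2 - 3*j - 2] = 6*j^2 + 10*j - 3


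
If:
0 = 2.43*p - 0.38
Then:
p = 0.16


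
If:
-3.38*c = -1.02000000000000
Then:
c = 0.30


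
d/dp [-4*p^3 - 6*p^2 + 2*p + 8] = -12*p^2 - 12*p + 2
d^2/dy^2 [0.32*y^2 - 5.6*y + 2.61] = 0.640000000000000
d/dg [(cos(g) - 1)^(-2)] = 2*sin(g)/(cos(g) - 1)^3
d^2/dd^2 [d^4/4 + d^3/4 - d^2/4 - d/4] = 3*d^2 + 3*d/2 - 1/2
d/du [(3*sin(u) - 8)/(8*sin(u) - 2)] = 29*cos(u)/(2*(4*sin(u) - 1)^2)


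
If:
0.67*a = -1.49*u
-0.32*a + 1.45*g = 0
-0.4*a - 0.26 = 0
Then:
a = -0.65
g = -0.14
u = 0.29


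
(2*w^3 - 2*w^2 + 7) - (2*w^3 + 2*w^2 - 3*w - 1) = -4*w^2 + 3*w + 8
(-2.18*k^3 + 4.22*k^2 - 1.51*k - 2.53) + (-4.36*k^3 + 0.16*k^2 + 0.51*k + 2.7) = -6.54*k^3 + 4.38*k^2 - 1.0*k + 0.17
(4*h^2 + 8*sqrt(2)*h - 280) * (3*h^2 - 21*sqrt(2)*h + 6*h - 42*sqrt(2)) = 12*h^4 - 60*sqrt(2)*h^3 + 24*h^3 - 1176*h^2 - 120*sqrt(2)*h^2 - 2352*h + 5880*sqrt(2)*h + 11760*sqrt(2)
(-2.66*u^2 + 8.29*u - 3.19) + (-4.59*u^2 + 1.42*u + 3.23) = -7.25*u^2 + 9.71*u + 0.04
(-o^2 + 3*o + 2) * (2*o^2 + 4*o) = -2*o^4 + 2*o^3 + 16*o^2 + 8*o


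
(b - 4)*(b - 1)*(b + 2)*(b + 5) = b^4 + 2*b^3 - 21*b^2 - 22*b + 40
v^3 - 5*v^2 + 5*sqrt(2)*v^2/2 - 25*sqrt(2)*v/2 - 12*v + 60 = (v - 5)*(v - 3*sqrt(2)/2)*(v + 4*sqrt(2))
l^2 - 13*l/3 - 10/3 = (l - 5)*(l + 2/3)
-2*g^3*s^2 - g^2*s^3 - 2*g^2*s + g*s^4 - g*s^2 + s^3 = s*(-2*g + s)*(g + s)*(g*s + 1)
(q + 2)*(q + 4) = q^2 + 6*q + 8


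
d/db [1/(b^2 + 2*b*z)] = 2*(-b - z)/(b^2*(b + 2*z)^2)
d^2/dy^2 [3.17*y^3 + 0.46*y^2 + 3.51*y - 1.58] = 19.02*y + 0.92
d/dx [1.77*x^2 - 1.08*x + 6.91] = 3.54*x - 1.08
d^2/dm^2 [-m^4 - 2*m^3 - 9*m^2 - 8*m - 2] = -12*m^2 - 12*m - 18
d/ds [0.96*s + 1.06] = 0.960000000000000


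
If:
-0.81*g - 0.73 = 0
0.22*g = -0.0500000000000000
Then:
No Solution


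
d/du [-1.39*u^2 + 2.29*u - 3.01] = 2.29 - 2.78*u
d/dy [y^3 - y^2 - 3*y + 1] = 3*y^2 - 2*y - 3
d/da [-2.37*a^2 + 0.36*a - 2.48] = 0.36 - 4.74*a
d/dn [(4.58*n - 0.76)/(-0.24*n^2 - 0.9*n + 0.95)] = (1.0992*n^2 - 0.3648*n + 3.667)/(0.0576*n^4 + 0.432*n^3 + 0.354*n^2 - 1.71*n + 0.9025)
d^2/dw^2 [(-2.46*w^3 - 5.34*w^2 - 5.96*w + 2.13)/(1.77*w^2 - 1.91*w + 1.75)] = (1.4210854715202e-14*w^4 - 76.158996*w^3 + 188.617662*w^2 + 22.358754*w - 70.204544)/(5.545233*w^6 - 17.951517*w^5 + 35.819136*w^4 - 42.465221*w^3 + 35.4144*w^2 - 17.548125*w + 5.359375)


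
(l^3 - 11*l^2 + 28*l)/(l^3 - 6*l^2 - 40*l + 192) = l*(l - 7)/(l^2 - 2*l - 48)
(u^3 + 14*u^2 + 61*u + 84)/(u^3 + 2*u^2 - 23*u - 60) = (u + 7)/(u - 5)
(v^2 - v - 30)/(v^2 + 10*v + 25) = (v - 6)/(v + 5)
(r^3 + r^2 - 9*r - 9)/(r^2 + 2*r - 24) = (r^3 + r^2 - 9*r - 9)/(r^2 + 2*r - 24)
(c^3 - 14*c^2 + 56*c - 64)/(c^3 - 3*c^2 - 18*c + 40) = (c^2 - 12*c + 32)/(c^2 - c - 20)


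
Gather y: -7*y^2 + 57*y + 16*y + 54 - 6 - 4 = -7*y^2 + 73*y + 44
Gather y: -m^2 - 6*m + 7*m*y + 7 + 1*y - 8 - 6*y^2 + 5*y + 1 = -m^2 - 6*m - 6*y^2 + y*(7*m + 6)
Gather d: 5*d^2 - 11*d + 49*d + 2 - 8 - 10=5*d^2 + 38*d - 16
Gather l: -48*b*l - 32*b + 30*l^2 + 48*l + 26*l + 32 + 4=-32*b + 30*l^2 + l*(74 - 48*b) + 36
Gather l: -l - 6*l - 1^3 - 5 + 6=-7*l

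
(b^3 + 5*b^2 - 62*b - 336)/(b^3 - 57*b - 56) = (b + 6)/(b + 1)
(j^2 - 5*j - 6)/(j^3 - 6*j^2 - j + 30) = (j^2 - 5*j - 6)/(j^3 - 6*j^2 - j + 30)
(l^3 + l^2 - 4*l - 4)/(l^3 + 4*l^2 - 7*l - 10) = (l + 2)/(l + 5)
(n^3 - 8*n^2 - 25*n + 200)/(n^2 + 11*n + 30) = (n^2 - 13*n + 40)/(n + 6)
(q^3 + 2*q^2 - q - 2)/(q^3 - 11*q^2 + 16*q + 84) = (q^2 - 1)/(q^2 - 13*q + 42)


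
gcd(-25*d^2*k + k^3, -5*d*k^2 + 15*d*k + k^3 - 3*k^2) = 5*d*k - k^2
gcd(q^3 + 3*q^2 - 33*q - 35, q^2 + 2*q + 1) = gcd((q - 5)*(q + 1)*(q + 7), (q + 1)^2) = q + 1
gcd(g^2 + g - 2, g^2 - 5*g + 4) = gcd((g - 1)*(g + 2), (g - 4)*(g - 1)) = g - 1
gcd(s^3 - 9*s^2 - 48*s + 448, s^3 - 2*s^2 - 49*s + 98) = s + 7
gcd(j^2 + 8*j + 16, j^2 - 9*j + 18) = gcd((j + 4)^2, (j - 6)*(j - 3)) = 1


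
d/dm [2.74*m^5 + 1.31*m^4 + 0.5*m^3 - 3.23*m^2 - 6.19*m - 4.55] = 13.7*m^4 + 5.24*m^3 + 1.5*m^2 - 6.46*m - 6.19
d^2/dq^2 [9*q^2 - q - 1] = 18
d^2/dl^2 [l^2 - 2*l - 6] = 2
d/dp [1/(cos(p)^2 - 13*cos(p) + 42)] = (2*cos(p) - 13)*sin(p)/(cos(p)^2 - 13*cos(p) + 42)^2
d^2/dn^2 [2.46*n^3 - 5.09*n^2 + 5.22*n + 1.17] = 14.76*n - 10.18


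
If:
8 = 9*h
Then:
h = 8/9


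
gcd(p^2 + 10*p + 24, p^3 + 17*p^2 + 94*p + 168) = p^2 + 10*p + 24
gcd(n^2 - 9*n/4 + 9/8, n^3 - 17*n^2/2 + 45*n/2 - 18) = n - 3/2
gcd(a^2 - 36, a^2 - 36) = a^2 - 36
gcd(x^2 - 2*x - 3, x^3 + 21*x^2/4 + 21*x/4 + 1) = x + 1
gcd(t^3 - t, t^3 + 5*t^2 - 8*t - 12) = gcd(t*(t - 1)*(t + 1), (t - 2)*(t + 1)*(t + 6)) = t + 1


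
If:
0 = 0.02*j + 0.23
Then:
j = -11.50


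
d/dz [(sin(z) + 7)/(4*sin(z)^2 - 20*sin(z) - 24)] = (-14*sin(z) + cos(z)^2 + 28)*cos(z)/(4*(sin(z) - 6)^2*(sin(z) + 1)^2)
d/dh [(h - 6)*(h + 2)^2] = (h + 2)*(3*h - 10)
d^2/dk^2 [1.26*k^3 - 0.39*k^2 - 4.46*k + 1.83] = 7.56*k - 0.78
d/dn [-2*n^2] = -4*n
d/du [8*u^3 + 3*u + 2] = 24*u^2 + 3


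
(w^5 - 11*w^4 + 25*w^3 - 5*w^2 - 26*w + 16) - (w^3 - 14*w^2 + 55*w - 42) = w^5 - 11*w^4 + 24*w^3 + 9*w^2 - 81*w + 58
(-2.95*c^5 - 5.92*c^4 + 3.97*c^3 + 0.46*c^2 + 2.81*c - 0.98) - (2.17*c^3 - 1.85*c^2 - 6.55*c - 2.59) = -2.95*c^5 - 5.92*c^4 + 1.8*c^3 + 2.31*c^2 + 9.36*c + 1.61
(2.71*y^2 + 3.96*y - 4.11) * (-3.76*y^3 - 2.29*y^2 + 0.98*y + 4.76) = -10.1896*y^5 - 21.0955*y^4 + 9.041*y^3 + 26.1923*y^2 + 14.8218*y - 19.5636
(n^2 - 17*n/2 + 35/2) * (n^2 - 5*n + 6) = n^4 - 27*n^3/2 + 66*n^2 - 277*n/2 + 105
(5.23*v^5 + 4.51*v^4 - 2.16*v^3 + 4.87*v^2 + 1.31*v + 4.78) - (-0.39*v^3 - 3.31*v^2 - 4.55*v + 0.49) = 5.23*v^5 + 4.51*v^4 - 1.77*v^3 + 8.18*v^2 + 5.86*v + 4.29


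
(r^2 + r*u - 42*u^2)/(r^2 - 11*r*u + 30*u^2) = (r + 7*u)/(r - 5*u)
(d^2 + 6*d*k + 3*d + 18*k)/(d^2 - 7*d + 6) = (d^2 + 6*d*k + 3*d + 18*k)/(d^2 - 7*d + 6)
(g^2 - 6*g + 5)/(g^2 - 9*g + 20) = (g - 1)/(g - 4)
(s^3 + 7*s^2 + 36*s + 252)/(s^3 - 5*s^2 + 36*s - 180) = (s + 7)/(s - 5)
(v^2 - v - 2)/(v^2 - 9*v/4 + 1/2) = 4*(v + 1)/(4*v - 1)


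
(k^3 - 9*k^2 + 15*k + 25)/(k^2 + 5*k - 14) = (k^3 - 9*k^2 + 15*k + 25)/(k^2 + 5*k - 14)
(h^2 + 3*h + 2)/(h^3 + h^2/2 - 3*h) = 2*(h + 1)/(h*(2*h - 3))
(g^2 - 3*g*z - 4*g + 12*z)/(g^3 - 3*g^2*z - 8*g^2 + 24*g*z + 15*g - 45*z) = (g - 4)/(g^2 - 8*g + 15)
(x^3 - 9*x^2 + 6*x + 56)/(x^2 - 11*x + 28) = x + 2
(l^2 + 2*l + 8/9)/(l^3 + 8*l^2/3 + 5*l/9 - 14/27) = 3*(3*l + 4)/(9*l^2 + 18*l - 7)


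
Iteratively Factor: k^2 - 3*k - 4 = (k + 1)*(k - 4)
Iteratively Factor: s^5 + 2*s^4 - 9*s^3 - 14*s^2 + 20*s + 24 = (s - 2)*(s^4 + 4*s^3 - s^2 - 16*s - 12) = (s - 2)*(s + 3)*(s^3 + s^2 - 4*s - 4) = (s - 2)^2*(s + 3)*(s^2 + 3*s + 2) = (s - 2)^2*(s + 1)*(s + 3)*(s + 2)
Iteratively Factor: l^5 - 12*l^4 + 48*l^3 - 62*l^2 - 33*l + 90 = (l - 3)*(l^4 - 9*l^3 + 21*l^2 + l - 30) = (l - 3)*(l + 1)*(l^3 - 10*l^2 + 31*l - 30) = (l - 3)^2*(l + 1)*(l^2 - 7*l + 10) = (l - 3)^2*(l - 2)*(l + 1)*(l - 5)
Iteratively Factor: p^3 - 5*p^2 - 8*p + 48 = (p - 4)*(p^2 - p - 12) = (p - 4)^2*(p + 3)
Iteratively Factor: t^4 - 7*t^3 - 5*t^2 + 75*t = (t - 5)*(t^3 - 2*t^2 - 15*t) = (t - 5)^2*(t^2 + 3*t) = t*(t - 5)^2*(t + 3)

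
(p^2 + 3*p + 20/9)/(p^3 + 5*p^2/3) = (p + 4/3)/p^2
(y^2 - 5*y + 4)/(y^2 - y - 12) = (y - 1)/(y + 3)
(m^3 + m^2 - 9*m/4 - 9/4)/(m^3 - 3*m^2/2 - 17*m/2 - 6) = (m - 3/2)/(m - 4)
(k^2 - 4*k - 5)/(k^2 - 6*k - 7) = (k - 5)/(k - 7)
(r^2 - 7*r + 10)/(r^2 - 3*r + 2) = (r - 5)/(r - 1)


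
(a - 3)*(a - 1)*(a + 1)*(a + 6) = a^4 + 3*a^3 - 19*a^2 - 3*a + 18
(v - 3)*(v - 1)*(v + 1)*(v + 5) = v^4 + 2*v^3 - 16*v^2 - 2*v + 15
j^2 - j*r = j*(j - r)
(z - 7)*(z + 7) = z^2 - 49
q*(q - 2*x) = q^2 - 2*q*x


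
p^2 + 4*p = p*(p + 4)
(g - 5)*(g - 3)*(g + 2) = g^3 - 6*g^2 - g + 30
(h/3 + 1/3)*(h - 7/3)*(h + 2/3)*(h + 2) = h^4/3 + 4*h^3/9 - 41*h^2/27 - 8*h/3 - 28/27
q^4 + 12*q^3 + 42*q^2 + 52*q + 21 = (q + 1)^2*(q + 3)*(q + 7)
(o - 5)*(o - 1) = o^2 - 6*o + 5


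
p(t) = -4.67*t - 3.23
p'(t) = -4.67000000000000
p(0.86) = -7.25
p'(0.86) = -4.67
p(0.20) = -4.16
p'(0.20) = -4.67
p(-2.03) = 6.25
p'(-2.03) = -4.67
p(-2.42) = 8.07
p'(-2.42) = -4.67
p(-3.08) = 11.15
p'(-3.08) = -4.67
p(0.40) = -5.10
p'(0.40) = -4.67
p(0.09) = -3.65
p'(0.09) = -4.67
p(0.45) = -5.33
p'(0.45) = -4.67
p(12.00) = -59.27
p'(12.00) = -4.67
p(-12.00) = 52.81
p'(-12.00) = -4.67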